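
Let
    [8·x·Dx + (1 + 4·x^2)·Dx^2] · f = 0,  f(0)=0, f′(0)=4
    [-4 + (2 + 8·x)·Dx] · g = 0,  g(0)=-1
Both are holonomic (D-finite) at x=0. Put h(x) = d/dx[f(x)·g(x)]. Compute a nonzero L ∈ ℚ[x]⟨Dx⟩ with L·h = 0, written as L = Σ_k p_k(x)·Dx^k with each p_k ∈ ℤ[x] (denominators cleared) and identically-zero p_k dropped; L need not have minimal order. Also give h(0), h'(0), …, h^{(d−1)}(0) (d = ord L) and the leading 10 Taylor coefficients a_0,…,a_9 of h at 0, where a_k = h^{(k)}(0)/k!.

L = (-4 + 160·x + 320·x^2 - 384·x^3 - 192·x^4) + (16 + 120·x + 432·x^2 + 544·x^3 - 1344·x^4 - 768·x^5)·Dx + (3 + 20·x + 24·x^2 - 16·x^3 - 16·x^4 - 384·x^5 - 256·x^6)·Dx^2  (order 2).
h: a_k = -4, -16, 40, -64/3, 248/3, -3488/5, 36208/15, -743168/105, 184280/7, -6597152/63, …
ICs: h(0) = -4, h′(0) = -16.

f: a_k = 0, 4, 0, -16/3, 0, 64/5, 0, -256/7, 0, 1024/9, …
g: a_k = -1, -2, 2, -4, 10, -28, 84, -264, 858, -2860, …
Product ⇒ symmetric product L₀, ord ≤ 2.
h=h₀': d/dx-closure on L₀ ⇒ L.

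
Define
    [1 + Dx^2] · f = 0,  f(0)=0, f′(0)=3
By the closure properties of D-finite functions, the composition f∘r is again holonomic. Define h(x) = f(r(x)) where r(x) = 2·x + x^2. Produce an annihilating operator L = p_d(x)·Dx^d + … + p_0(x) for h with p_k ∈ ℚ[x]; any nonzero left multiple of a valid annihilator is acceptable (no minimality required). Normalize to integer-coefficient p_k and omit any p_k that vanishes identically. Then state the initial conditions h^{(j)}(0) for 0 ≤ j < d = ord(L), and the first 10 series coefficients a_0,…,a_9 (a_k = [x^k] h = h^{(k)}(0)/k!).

f: a_k = 0, 3, 0, -1/2, 0, 1/40, 0, -1/1680, 0, 1/120960, …
Change of var in L_f (x↦r) gives L₀.
L = (4 + 12·x + 12·x^2 + 4·x^3) - Dx + (1 + x)·Dx^2  (order 2).
h: a_k = 0, 6, 3, -4, -6, -11/5, 3/2, 202/105, 11/15, -551/3780, …
ICs: h(0) = 0, h′(0) = 6.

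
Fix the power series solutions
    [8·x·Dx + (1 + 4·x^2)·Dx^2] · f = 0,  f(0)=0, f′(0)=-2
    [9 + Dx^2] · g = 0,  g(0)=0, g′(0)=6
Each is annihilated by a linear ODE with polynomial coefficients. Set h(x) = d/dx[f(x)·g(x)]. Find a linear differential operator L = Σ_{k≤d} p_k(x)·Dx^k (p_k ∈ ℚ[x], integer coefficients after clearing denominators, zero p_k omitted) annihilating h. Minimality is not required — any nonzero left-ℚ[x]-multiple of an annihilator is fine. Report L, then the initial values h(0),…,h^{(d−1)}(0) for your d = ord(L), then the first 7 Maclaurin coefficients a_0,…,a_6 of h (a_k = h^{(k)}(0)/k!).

L = (134325 + 1685016·x^2 + 9665136·x^4 + 17604864·x^6 + 22954752·x^8 + 28366848·x^10 + 26873856·x^12) + (77328·x + 1187136·x^3 + 5460480·x^5 + 10782720·x^7 + 14929920·x^9 + 11943936·x^11)·Dx + (17850 + 242160·x^2 + 1468896·x^4 + 3414528·x^6 + 5764608·x^8 + 7630848·x^10 + 5971968·x^12)·Dx^2 + (8592·x + 131904·x^3 + 606720·x^5 + 1198080·x^7 + 1658880·x^9 + 1327104·x^11)·Dx^3 + (325 + 6104·x^2 + 43888·x^4 + 162048·x^6 + 357120·x^8 + 497664·x^10 + 331776·x^12)·Dx^4  (order 4).
h: a_k = 0, -24, 0, 136, 0, -423, 0, …
ICs: h(0) = 0, h′(0) = -24, h′′(0) = 0, h′′′(0) = 816.

f: a_k = 0, -2, 0, 8/3, 0, -32/5, 0, …
g: a_k = 0, 6, 0, -9, 0, 81/20, 0, …
f·g: L₀ = L_f ⊗_s L_g, ord ≤ 2·2.
h=h₀': d/dx-closure on L₀ ⇒ L.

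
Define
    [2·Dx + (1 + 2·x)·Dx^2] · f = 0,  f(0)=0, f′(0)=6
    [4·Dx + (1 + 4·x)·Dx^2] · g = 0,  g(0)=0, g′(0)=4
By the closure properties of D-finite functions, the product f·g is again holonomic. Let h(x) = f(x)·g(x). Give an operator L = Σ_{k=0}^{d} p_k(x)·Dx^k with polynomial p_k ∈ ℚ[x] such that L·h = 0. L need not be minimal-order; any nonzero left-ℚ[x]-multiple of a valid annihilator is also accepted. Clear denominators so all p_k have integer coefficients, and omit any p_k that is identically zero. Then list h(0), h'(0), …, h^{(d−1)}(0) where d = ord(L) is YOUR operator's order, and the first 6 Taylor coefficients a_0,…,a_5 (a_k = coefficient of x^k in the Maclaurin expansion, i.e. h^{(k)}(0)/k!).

L = (160 + 768·x + 1024·x^2)·Dx + (264 + 2144·x + 5760·x^2 + 5120·x^3)·Dx^2 + (64 + 720·x + 2976·x^2 + 5376·x^3 + 3584·x^4)·Dx^3 + (3 + 44·x + 252·x^2 + 704·x^3 + 960·x^4 + 512·x^5)·Dx^4  (order 4).
h: a_k = 0, 0, 24, -72, 208, -624, …
ICs: h(0) = 0, h′(0) = 0, h′′(0) = 48, h′′′(0) = -432.

f: a_k = 0, 6, -6, 8, -12, 96/5, …
g: a_k = 0, 4, -8, 64/3, -64, 1024/5, …
Sym-product of L_f,L_g gives L₀ (≤ ord 4).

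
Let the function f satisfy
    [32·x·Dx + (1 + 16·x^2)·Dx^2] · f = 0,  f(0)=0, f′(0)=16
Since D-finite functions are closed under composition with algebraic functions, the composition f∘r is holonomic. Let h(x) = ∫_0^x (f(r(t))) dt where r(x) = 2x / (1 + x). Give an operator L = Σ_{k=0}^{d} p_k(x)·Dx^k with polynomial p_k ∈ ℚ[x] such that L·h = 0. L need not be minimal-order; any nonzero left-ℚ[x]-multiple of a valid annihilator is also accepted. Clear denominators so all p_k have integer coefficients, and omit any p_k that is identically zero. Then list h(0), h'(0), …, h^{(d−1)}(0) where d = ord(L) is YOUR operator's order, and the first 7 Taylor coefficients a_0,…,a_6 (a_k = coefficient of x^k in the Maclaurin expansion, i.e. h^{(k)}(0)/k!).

L = (2 + 130·x)·Dx^2 + (1 + 2·x + 65·x^2)·Dx^3  (order 3).
h: a_k = 0, 0, 16, -32/3, -488/3, 2016/5, 55376/15, …
ICs: h(0) = 0, h′(0) = 0, h′′(0) = 32.

f: a_k = 0, 16, 0, -256/3, 0, 4096/5, 0, …
f∘r: x↦r, Dx↦Dx/r' in L_f ⇒ L₀.
h=∫h₀ ⇒ L = L₀·Dx.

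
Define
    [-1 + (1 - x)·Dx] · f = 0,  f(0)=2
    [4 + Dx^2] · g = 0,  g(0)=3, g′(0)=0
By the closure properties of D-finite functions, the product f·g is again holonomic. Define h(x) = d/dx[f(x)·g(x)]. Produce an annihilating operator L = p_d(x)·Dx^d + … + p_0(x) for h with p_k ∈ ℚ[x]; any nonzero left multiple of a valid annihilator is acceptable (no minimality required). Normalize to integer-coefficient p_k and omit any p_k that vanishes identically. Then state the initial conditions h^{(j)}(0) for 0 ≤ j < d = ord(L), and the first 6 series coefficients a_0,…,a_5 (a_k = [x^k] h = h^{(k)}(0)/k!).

f: a_k = 2, 2, 2, 2, 2, 2, …
g: a_k = 3, 0, -6, 0, 2, 0, …
Product ⇒ symmetric product L₀, ord ≤ 2.
Derive L from L₀ (diff closure).
L = (2 - 8·x + 4·x^2) + (-2 + 2·x)·Dx + (1 - 2·x + x^2)·Dx^2  (order 2).
h: a_k = 6, -12, -18, -8, -10, -76/5, …
ICs: h(0) = 6, h′(0) = -12.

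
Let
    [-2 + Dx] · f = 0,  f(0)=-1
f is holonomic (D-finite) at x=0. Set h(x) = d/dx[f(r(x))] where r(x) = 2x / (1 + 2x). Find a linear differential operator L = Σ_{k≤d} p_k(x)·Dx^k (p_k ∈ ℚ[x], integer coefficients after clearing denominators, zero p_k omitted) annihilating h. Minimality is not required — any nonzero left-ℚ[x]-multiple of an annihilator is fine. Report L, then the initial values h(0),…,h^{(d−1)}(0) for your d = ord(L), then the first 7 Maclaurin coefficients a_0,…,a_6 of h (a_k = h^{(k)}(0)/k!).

f: a_k = -1, -2, -2, -4/3, -2/3, -4/15, -4/45, …
Substitute x→r, Dx→(1/r')Dx; clear ⇒ L₀.
h=h₀': d/dx-closure on L₀ ⇒ L.
L = -8·x + (-1 - 4·x - 4·x^2)·Dx  (order 1).
h: a_k = -4, 0, 16, -128/3, 64, -512/15, -1280/9, …
ICs: h(0) = -4.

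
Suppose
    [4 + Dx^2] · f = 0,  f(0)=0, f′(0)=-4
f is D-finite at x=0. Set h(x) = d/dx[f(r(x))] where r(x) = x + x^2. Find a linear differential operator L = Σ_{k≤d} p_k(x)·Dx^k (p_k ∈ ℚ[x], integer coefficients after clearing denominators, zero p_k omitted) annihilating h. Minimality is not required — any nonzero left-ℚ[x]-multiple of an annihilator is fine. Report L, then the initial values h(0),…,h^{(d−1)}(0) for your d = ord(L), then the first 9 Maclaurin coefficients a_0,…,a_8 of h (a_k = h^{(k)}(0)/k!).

f: a_k = 0, -4, 0, 8/3, 0, -8/15, 0, 16/315, 0, …
Change of var in L_f (x↦r) gives L₀.
Derive L from L₀ (diff closure).
L = (16 + 32·x + 96·x^2 + 128·x^3 + 64·x^4) + (-6 - 12·x)·Dx + (1 + 4·x + 4·x^2)·Dx^2  (order 2).
h: a_k = -4, -8, 8, 32, 112/3, 0, -1664/45, -1792/45, -4544/315, …
ICs: h(0) = -4, h′(0) = -8.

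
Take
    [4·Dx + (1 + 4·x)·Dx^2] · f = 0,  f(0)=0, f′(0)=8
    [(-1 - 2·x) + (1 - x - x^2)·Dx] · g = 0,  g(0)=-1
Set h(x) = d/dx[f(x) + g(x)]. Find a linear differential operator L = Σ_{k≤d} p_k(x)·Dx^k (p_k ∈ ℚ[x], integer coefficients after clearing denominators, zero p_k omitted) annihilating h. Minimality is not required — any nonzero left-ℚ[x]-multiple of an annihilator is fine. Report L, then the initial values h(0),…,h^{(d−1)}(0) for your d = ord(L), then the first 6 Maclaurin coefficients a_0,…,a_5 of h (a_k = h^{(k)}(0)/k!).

f: a_k = 0, 8, -16, 128/3, -128, 2048/5, …
g: a_k = -1, -1, -2, -3, -5, -8, …
f+g: L₀ = lclm(L_f,L_g), ord ≤ 2+1.
Derive L from L₀ (diff closure).
L = (-100 - 272·x - 392·x^2 - 144·x^3 - 96·x^4) + (7 - 96·x - 434·x^2 - 540·x^3 - 304·x^4 - 160·x^5)·Dx + (4 + 25·x + 28·x^2 - 46·x^3 - 73·x^4 - 76·x^5 - 32·x^6)·Dx^2  (order 2).
h: a_k = 7, -36, 119, -532, 2008, -8270, …
ICs: h(0) = 7, h′(0) = -36.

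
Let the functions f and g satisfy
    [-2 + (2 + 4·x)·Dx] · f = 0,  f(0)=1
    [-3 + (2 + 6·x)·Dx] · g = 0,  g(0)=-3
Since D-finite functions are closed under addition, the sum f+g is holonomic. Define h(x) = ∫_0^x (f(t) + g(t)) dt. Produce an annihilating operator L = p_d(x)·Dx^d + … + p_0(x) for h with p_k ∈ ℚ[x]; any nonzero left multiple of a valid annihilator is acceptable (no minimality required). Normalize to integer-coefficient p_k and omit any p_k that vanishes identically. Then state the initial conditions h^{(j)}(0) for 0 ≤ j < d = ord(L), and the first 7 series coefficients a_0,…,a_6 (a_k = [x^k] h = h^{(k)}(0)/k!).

f: a_k = 1, 1, -1/2, 1/2, -5/8, 7/8, -21/16, …
g: a_k = -3, -9/2, 27/8, -81/16, 1215/128, -5103/256, 45927/1024, …
h₀=f+g: left-lcm gives L₀, ord ≤ 2.
h=∫₀ˣh₀: take L = L₀·Dx.
L = -3·Dx + (5 + 12·x)·Dx^2 + (2 + 10·x + 12·x^2)·Dx^3  (order 3).
h: a_k = 0, -2, -7/4, 23/24, -73/64, 227/128, -4879/1536, …
ICs: h(0) = 0, h′(0) = -2, h′′(0) = -7/2.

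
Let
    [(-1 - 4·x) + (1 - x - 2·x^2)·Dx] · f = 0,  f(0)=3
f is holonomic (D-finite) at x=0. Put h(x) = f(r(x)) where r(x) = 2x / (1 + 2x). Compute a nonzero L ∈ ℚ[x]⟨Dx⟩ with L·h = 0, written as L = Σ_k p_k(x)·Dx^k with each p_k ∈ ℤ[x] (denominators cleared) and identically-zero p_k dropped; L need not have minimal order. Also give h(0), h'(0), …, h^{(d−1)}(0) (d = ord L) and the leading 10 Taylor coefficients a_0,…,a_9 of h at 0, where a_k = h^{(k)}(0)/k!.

L = (2 + 20·x) + (-1 - 4·x + 4·x^2 + 16·x^3)·Dx  (order 1).
h: a_k = 3, 6, 24, 0, 192, -384, 2304, -7680, 33792, -129024, …
ICs: h(0) = 3.

f: a_k = 3, 3, 9, 15, 33, 63, 129, 255, 513, 1023, …
Substitute x→r, Dx→(1/r')Dx; clear ⇒ L₀.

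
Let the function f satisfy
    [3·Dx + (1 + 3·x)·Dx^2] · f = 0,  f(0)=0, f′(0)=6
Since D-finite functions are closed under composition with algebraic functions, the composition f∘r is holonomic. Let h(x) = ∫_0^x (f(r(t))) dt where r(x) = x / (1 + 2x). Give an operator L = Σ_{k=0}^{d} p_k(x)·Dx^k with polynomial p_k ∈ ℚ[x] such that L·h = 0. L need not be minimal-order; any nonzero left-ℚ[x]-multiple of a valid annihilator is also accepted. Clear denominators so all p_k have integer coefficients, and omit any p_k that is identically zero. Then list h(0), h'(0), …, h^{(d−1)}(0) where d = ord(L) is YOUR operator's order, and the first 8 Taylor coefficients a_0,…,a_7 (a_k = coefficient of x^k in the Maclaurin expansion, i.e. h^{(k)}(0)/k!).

f: a_k = 0, 6, -9, 18, -81/2, 486/5, -243, 4374/7, …
Substitute x→r, Dx→(1/r')Dx; clear ⇒ L₀.
h=∫₀ˣh₀: take L = L₀·Dx.
L = (7 + 20·x)·Dx^2 + (1 + 7·x + 10·x^2)·Dx^3  (order 3).
h: a_k = 0, 0, 3, -7, 39/2, -609/10, 1031/5, -741, …
ICs: h(0) = 0, h′(0) = 0, h′′(0) = 6.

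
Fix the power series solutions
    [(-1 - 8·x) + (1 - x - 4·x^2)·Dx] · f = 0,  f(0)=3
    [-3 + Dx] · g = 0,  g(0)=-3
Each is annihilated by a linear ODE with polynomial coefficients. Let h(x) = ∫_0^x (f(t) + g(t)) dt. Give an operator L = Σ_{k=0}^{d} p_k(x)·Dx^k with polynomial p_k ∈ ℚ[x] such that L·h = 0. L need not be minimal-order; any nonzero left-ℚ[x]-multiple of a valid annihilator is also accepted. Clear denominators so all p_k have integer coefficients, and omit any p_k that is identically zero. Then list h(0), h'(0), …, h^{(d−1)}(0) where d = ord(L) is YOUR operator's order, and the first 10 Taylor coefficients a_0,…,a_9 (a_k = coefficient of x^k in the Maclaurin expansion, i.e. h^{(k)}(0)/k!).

f: a_k = 3, 3, 15, 27, 87, 195, 543, 1323, 3495, 8787, …
g: a_k = -3, -9, -27/2, -27/2, -81/8, -243/40, -243/80, -729/560, -2187/4480, -729/4480, …
h₀=f+g: left-lcm gives L₀, ord ≤ 2.
h=∫h₀ ⇒ L = L₀·Dx.
L = (-21 - 9·x - 396·x^2 - 288·x^3)·Dx + (1 + 42·x + 159·x^2 - 72·x^3 - 144·x^4)·Dx^2 + (2 - 13·x - 9·x^2 + 56·x^3 + 48·x^4)·Dx^3  (order 3).
h: a_k = 0, 0, -3, 1/2, 27/8, 123/8, 2519/80, 6171/80, 740151/4480, 5218471/13440, …
ICs: h(0) = 0, h′(0) = 0, h′′(0) = -6.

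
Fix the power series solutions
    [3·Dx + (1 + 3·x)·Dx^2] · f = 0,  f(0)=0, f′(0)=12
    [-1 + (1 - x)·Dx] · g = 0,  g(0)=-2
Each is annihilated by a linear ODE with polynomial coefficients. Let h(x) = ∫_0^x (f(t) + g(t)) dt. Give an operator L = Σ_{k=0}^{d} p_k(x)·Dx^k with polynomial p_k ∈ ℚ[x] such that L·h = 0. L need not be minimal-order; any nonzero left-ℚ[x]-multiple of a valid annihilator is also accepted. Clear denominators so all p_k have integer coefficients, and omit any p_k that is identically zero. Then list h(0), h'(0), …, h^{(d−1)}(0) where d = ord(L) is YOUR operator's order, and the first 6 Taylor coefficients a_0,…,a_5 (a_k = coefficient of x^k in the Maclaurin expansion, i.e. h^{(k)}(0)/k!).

f: a_k = 0, 12, -18, 36, -81, 972/5, …
g: a_k = -2, -2, -2, -2, -2, -2, …
h₀=f+g: left-lcm gives L₀, ord ≤ 3.
∫: right-multiply L₀ by Dx.
L = (-54 - 18·x)·Dx^2 + (12 - 72·x - 36·x^2)·Dx^3 + (5 + 13·x - 9·x^2 - 9·x^3)·Dx^4  (order 4).
h: a_k = 0, -2, 5, -20/3, 17/2, -83/5, …
ICs: h(0) = 0, h′(0) = -2, h′′(0) = 10, h′′′(0) = -40.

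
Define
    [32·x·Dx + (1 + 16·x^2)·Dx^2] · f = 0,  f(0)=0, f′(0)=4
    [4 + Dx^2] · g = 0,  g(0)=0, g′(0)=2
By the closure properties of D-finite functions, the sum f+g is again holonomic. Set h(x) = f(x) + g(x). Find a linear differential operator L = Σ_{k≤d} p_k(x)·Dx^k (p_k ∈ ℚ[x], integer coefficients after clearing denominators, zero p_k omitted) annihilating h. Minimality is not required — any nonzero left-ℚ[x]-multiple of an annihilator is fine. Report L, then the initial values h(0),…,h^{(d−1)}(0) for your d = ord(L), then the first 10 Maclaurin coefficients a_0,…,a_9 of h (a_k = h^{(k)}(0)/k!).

L = (-6016·x + 102400·x^3 + 32768·x^5)·Dx + (-28 + 1216·x^2 + 27648·x^4 + 16384·x^6)·Dx^2 + (-1504·x + 25600·x^3 + 8192·x^5)·Dx^3 + (-7 + 304·x^2 + 6912·x^4 + 4096·x^6)·Dx^4  (order 4).
h: a_k = 0, 6, 0, -68/3, 0, 3076/15, 0, -737288/315, 0, 82575364/2835, …
ICs: h(0) = 0, h′(0) = 6, h′′(0) = 0, h′′′(0) = -136.

f: a_k = 0, 4, 0, -64/3, 0, 1024/5, 0, -16384/7, 0, 262144/9, …
g: a_k = 0, 2, 0, -4/3, 0, 4/15, 0, -8/315, 0, 4/2835, …
Weyl lclm of L_f,L_g ⇒ L₀ (ord ≤ 4).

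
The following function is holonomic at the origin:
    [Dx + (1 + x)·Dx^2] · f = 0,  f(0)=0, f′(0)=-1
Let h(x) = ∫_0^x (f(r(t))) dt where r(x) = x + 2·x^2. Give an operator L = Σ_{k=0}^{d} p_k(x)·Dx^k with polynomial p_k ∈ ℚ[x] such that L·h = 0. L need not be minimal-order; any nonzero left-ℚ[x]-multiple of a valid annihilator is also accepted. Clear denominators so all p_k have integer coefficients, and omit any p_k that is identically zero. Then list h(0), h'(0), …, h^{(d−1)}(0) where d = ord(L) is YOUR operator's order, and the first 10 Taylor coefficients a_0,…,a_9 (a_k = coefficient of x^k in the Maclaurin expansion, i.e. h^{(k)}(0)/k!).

L = (-3 + 4·x + 8·x^2)·Dx^2 + (1 + 5·x + 6·x^2 + 8·x^3)·Dx^3  (order 3).
h: a_k = 0, 0, -1/2, -1/2, 5/12, 1/20, -11/30, 3/14, 13/56, -31/72, …
ICs: h(0) = 0, h′(0) = 0, h′′(0) = -1.

f: a_k = 0, -1, 1/2, -1/3, 1/4, -1/5, 1/6, -1/7, 1/8, -1/9, …
Substitute x→r, Dx→(1/r')Dx; clear ⇒ L₀.
h=∫₀ˣh₀: take L = L₀·Dx.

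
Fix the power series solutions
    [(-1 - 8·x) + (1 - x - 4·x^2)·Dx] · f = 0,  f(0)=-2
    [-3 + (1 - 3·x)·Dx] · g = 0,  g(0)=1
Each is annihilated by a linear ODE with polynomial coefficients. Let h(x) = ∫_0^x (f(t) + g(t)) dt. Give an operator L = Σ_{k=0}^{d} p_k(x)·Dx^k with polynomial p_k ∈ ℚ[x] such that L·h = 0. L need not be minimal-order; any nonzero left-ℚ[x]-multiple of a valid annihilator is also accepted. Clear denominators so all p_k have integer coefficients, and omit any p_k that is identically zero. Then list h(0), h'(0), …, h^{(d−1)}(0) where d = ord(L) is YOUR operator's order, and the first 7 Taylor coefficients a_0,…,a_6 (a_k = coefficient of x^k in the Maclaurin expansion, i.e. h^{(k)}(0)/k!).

L = (6 - 72·x + 144·x^2 - 144·x^3)·Dx + (4 - 84·x^2 + 252·x^3 - 288·x^4)·Dx^2 + (-1 + 8·x - 21·x^2 + 8·x^3 + 54·x^4 - 72·x^5)·Dx^3  (order 3).
h: a_k = 0, -1, 1/2, -1/3, 9/4, 23/5, 113/6, …
ICs: h(0) = 0, h′(0) = -1, h′′(0) = 1.

f: a_k = -2, -2, -10, -18, -58, -130, -362, …
g: a_k = 1, 3, 9, 27, 81, 243, 729, …
Weyl lclm of L_f,L_g ⇒ L₀ (ord ≤ 2).
∫: right-multiply L₀ by Dx.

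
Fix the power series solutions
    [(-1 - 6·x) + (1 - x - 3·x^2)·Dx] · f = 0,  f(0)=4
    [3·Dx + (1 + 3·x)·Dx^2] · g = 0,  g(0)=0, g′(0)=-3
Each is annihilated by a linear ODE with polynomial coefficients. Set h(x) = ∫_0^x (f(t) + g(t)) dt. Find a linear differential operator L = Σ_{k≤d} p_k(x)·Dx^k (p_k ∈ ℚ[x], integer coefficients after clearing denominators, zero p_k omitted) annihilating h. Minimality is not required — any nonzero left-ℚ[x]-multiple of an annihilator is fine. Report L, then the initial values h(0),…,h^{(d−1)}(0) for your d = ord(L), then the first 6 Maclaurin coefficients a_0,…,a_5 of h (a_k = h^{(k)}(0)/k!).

f: a_k = 4, 4, 16, 28, 76, 160, …
g: a_k = 0, -3, 9/2, -9, 81/4, -243/5, …
f+g: L₀ = lclm(L_f,L_g), ord ≤ 1+2.
h=∫h₀ ⇒ L = L₀·Dx.
L = (270 + 1422·x + 3780·x^2 + 2916·x^3 + 2916·x^4)·Dx^2 + (24 + 468·x + 2736·x^2 + 5616·x^3 + 5994·x^4 + 4860·x^5)·Dx^3 + (-11 - 79·x - 129·x^2 + 171·x^3 + 783·x^4 + 1377·x^5 + 972·x^6)·Dx^4  (order 4).
h: a_k = 0, 4, 1/2, 41/6, 19/4, 77/4, …
ICs: h(0) = 0, h′(0) = 4, h′′(0) = 1, h′′′(0) = 41.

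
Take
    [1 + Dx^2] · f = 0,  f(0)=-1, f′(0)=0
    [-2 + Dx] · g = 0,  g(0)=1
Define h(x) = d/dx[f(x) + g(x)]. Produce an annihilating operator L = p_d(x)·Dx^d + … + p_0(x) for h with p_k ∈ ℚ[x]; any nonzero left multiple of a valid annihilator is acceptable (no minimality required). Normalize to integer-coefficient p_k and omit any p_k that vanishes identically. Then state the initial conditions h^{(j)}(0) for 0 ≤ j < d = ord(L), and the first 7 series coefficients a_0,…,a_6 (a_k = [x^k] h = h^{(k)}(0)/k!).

f: a_k = -1, 0, 1/2, 0, -1/24, 0, 1/720, …
g: a_k = 1, 2, 2, 4/3, 2/3, 4/15, 4/45, …
Sum ⇒ L₀ = lclm(L_f,L_g) in ℚ(x)⟨Dx⟩.
Differentiate: ansatz ord ≤ ord L₀ ⇒ L.
L = 2 - Dx + 2·Dx^2 - Dx^3  (order 3).
h: a_k = 2, 5, 4, 5/2, 4/3, 13/24, 8/45, …
ICs: h(0) = 2, h′(0) = 5, h′′(0) = 8.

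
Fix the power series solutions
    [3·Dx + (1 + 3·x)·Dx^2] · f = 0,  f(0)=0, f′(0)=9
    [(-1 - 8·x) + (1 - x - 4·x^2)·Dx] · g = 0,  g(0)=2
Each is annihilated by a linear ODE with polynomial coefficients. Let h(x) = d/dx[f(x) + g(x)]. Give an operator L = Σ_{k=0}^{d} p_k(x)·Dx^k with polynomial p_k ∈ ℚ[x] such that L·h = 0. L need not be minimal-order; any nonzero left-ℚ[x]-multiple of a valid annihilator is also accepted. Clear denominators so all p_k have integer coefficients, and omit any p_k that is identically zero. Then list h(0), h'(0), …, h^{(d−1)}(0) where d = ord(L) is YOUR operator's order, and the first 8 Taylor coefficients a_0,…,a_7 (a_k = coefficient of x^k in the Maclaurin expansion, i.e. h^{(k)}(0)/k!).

f: a_k = 0, 9, -27/2, 27, -243/4, 729/5, -729/2, 6561/7, …
g: a_k = 2, 2, 10, 18, 58, 130, 362, 882, …
Weyl lclm of L_f,L_g ⇒ L₀ (ord ≤ 3).
Derive L from L₀ (diff closure).
L = (-342 - 2178·x - 6624·x^2 - 6336·x^3 - 6912·x^4) + (-36 - 696·x - 4356·x^2 - 10176·x^3 - 12960·x^4 - 11520·x^5)·Dx + (13 + 101·x + 191·x^2 - 225·x^3 - 1440·x^4 - 2928·x^5 - 2304·x^6)·Dx^2  (order 2).
h: a_k = 11, -7, 135, -11, 1379, -15, 12735, -1043, …
ICs: h(0) = 11, h′(0) = -7.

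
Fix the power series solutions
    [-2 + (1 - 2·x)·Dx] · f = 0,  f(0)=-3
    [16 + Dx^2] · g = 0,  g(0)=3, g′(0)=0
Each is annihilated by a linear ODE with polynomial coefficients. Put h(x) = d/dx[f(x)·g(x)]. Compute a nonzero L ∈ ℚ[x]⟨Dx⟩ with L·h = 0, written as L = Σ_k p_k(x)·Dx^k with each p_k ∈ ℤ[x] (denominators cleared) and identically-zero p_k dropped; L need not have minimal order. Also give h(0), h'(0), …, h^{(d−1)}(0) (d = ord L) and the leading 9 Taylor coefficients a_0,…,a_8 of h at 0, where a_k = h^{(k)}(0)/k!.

L = (8 - 64·x + 64·x^2) + (-4 + 8·x)·Dx + (1 - 4·x + 4·x^2)·Dx^2  (order 2).
h: a_k = -18, 72, 216, 192, 480, 7296/5, 17024/5, 268288/35, 603648/35, …
ICs: h(0) = -18, h′(0) = 72.

f: a_k = -3, -6, -12, -24, -48, -96, -192, -384, -768, …
g: a_k = 3, 0, -24, 0, 32, 0, -256/15, 0, 512/105, …
f·g: L₀ = L_f ⊗_s L_g, ord ≤ 1·2.
h₀' ⇒ L via d/dx closure of L₀.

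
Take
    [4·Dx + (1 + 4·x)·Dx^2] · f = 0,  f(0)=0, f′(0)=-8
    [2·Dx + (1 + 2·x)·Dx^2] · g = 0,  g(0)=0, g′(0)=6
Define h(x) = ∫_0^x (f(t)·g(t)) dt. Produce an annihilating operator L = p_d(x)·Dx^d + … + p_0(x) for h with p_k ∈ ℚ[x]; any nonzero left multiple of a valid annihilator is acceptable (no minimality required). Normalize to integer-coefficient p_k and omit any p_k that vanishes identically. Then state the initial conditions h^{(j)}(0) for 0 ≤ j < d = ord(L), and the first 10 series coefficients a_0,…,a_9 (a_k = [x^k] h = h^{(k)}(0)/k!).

f: a_k = 0, -8, 16, -128/3, 128, -2048/5, 4096/3, -32768/7, 16384, -524288/9, …
g: a_k = 0, 6, -6, 8, -12, 96/5, -32, 384/7, -96, 512/3, …
Product ⇒ symmetric product L₀, ord ≤ 4.
Integrate: L := L₀·Dx.
L = (160 + 768·x + 1024·x^2)·Dx^2 + (264 + 2144·x + 5760·x^2 + 5120·x^3)·Dx^3 + (64 + 720·x + 2976·x^2 + 5376·x^3 + 3584·x^4)·Dx^4 + (3 + 44·x + 252·x^2 + 704·x^3 + 960·x^4 + 512·x^5)·Dx^5  (order 5).
h: a_k = 0, 0, 0, -16, 36, -416/5, 208, -8384/15, 7968/5, -300032/63, …
ICs: h(0) = 0, h′(0) = 0, h′′(0) = 0, h′′′(0) = -96, h′′′′(0) = 864.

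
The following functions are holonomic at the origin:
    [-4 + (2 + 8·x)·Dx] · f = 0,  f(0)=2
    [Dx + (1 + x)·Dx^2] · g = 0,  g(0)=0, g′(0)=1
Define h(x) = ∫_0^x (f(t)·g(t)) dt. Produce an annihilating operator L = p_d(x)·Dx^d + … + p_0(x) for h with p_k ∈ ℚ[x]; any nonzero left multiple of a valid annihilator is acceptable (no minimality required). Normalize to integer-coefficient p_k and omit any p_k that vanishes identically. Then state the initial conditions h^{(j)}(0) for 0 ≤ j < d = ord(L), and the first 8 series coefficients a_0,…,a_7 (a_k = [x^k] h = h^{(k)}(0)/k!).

f: a_k = 2, 4, -4, 8, -20, 56, -168, 528, …
g: a_k = 0, 1, -1/2, 1/3, -1/4, 1/5, -1/6, 1/7, …
h₀=f·g: eliminate ⇒ L₀, order ≤ 1·2.
h=∫₀ˣh₀: take L = L₀·Dx.
L = (10 + 4·x)·Dx + (-3 - 12·x)·Dx^2 + (1 + 9·x + 24·x^2 + 16·x^3)·Dx^3  (order 3).
h: a_k = 0, 0, 1, 1, -4/3, 13/6, -389/90, 1052/105, …
ICs: h(0) = 0, h′(0) = 0, h′′(0) = 2.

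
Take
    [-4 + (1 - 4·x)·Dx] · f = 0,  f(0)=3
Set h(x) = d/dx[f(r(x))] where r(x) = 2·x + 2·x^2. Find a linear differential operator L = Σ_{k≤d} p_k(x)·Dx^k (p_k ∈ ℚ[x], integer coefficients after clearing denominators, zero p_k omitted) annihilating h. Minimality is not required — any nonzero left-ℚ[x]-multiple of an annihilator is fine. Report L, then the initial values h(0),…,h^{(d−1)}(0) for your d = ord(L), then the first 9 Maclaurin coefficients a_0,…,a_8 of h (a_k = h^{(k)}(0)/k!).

f: a_k = 3, 12, 48, 192, 768, 3072, 12288, 49152, 196608, …
L₀ from L_f via x↦r, Dx↦r'^{-1}Dx.
h₀' ⇒ L via d/dx closure of L₀.
L = (18 + 48·x + 48·x^2) + (-1 + 6·x + 24·x^2 + 16·x^3)·Dx  (order 1).
h: a_k = 24, 432, 5760, 68352, 760320, 8119296, 84295680, 857309184, 8582823936, …
ICs: h(0) = 24.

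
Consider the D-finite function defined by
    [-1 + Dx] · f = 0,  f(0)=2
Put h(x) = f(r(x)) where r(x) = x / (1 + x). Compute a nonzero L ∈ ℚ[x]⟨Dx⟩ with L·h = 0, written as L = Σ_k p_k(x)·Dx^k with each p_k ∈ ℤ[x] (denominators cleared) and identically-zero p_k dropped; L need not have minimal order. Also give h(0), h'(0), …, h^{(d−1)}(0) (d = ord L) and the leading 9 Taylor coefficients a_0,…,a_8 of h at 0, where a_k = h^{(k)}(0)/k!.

L = -1 + (1 + 2·x + x^2)·Dx  (order 1).
h: a_k = 2, 2, -1, 1/3, 1/12, -19/60, 151/360, -1091/2520, 7841/20160, …
ICs: h(0) = 2.

f: a_k = 2, 2, 1, 1/3, 1/12, 1/60, 1/360, 1/2520, 1/20160, …
Change of var in L_f (x↦r) gives L₀.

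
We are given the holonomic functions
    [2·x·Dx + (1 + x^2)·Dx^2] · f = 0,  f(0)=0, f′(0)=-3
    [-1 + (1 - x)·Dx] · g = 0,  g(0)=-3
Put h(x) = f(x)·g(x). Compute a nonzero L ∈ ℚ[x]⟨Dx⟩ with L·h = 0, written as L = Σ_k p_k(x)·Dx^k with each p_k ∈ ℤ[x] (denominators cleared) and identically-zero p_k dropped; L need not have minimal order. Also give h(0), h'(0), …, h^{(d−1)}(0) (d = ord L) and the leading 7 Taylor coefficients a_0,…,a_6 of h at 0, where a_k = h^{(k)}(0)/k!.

f: a_k = 0, -3, 0, 1, 0, -3/5, 0, …
g: a_k = -3, -3, -3, -3, -3, -3, -3, …
Sym-product of L_f,L_g gives L₀ (≤ ord 2).
L = 2·x + (2 - 2·x + 4·x^2)·Dx + (-1 + x - x^2 + x^3)·Dx^2  (order 2).
h: a_k = 0, 9, 9, 6, 6, 39/5, 39/5, …
ICs: h(0) = 0, h′(0) = 9.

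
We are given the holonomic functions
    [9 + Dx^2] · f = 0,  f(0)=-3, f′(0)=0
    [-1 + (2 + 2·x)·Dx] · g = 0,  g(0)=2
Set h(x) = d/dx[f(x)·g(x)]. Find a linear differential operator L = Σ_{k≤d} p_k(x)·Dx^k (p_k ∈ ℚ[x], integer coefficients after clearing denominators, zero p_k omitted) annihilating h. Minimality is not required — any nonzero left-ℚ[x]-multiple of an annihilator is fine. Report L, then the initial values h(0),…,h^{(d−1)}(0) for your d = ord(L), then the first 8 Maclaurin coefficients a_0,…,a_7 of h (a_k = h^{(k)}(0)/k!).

L = (551 + 1968·x + 2712·x^2 + 1728·x^3 + 432·x^4) + (-44 - 140·x - 144·x^2 - 48·x^3)·Dx + (52 + 200·x + 292·x^2 + 192·x^3 + 48·x^4)·Dx^2  (order 2).
h: a_k = -3, 111/2, 315/8, -1497/16, -5505/128, 58941/1280, 86499/5120, -814203/71680, …
ICs: h(0) = -3, h′(0) = 111/2.

f: a_k = -3, 0, 27/2, 0, -81/8, 0, 243/80, 0, …
g: a_k = 2, 1, -1/4, 1/8, -5/64, 7/128, -21/512, 33/1024, …
Product ⇒ symmetric product L₀, ord ≤ 2.
h=h₀': d/dx-closure on L₀ ⇒ L.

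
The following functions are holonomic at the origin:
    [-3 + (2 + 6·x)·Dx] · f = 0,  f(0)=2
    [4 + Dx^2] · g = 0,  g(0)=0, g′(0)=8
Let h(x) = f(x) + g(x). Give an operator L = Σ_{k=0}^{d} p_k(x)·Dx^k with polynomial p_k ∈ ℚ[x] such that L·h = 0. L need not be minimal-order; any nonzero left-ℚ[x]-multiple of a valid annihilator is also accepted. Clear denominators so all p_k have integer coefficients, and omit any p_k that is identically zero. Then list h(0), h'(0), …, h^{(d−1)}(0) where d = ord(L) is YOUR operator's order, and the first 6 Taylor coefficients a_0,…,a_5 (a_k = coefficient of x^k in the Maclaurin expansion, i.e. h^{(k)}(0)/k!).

L = (-516 - 1152·x - 1728·x^2) + (56 + 936·x + 3456·x^2 + 3456·x^3)·Dx + (-129 - 288·x - 432·x^2)·Dx^2 + (14 + 234·x + 864·x^2 + 864·x^3)·Dx^3  (order 3).
h: a_k = 2, 11, -9/4, -47/24, -405/64, 27563/1920, …
ICs: h(0) = 2, h′(0) = 11, h′′(0) = -9/2.

f: a_k = 2, 3, -9/4, 27/8, -405/64, 1701/128, …
g: a_k = 0, 8, 0, -16/3, 0, 16/15, …
Sum ⇒ L₀ = lclm(L_f,L_g) in ℚ(x)⟨Dx⟩.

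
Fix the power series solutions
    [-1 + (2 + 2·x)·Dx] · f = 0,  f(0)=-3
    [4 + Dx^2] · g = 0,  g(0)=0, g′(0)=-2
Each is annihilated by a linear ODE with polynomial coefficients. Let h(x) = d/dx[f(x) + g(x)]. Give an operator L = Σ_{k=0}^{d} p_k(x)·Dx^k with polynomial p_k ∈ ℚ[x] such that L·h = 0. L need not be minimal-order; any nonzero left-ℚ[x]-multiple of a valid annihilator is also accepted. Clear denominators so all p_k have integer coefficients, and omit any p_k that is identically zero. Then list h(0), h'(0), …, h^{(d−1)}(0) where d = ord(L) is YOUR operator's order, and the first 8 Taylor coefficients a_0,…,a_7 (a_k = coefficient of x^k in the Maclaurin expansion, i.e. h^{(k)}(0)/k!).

L = (-124 - 128·x - 64·x^2) + (-152 - 408·x - 384·x^2 - 128·x^3)·Dx + (-31 - 32·x - 16·x^2)·Dx^2 + (-38 - 102·x - 96·x^2 - 32·x^3)·Dx^3  (order 3).
h: a_k = -7/2, 3/4, 55/16, 15/32, -1339/768, 189/512, -14801/92160, 1287/4096, …
ICs: h(0) = -7/2, h′(0) = 3/4, h′′(0) = 55/8.

f: a_k = -3, -3/2, 3/8, -3/16, 15/128, -21/256, 63/1024, -99/2048, …
g: a_k = 0, -2, 0, 4/3, 0, -4/15, 0, 8/315, …
Sum ⇒ L₀ = lclm(L_f,L_g) in ℚ(x)⟨Dx⟩.
h₀' ⇒ L via d/dx closure of L₀.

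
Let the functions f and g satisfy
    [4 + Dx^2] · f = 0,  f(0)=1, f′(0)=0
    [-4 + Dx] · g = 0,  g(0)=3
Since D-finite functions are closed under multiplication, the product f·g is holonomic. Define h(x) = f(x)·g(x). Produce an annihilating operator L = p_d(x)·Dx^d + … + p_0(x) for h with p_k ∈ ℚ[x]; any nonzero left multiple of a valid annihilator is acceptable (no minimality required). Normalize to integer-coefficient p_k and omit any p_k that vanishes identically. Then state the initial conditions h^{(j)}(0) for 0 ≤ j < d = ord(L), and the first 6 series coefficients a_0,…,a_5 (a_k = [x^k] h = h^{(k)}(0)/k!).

L = 20 - 8·Dx + Dx^2  (order 2).
h: a_k = 3, 12, 18, 8, -14, -152/5, …
ICs: h(0) = 3, h′(0) = 12.

f: a_k = 1, 0, -2, 0, 2/3, 0, …
g: a_k = 3, 12, 24, 32, 32, 128/5, …
h₀=f·g: eliminate ⇒ L₀, order ≤ 2·1.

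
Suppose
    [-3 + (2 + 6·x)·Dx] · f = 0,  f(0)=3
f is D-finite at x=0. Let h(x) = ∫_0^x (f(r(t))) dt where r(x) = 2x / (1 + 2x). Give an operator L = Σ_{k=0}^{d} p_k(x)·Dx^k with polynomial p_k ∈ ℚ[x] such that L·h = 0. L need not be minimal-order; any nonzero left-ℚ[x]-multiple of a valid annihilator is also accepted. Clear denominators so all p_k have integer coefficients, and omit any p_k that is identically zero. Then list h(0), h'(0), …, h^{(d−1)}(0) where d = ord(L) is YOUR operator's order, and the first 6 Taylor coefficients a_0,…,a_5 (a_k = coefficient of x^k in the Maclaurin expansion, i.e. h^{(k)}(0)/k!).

f: a_k = 3, 9/2, -27/8, 81/16, -1215/128, 5103/256, …
h₀=f(r): pull back L_f along r ⇒ L₀.
∫: right-multiply L₀ by Dx.
L = -3·Dx + (1 + 10·x + 16·x^2)·Dx^2  (order 2).
h: a_k = 0, 3, 9/2, -21/2, 261/8, -5031/40, …
ICs: h(0) = 0, h′(0) = 3.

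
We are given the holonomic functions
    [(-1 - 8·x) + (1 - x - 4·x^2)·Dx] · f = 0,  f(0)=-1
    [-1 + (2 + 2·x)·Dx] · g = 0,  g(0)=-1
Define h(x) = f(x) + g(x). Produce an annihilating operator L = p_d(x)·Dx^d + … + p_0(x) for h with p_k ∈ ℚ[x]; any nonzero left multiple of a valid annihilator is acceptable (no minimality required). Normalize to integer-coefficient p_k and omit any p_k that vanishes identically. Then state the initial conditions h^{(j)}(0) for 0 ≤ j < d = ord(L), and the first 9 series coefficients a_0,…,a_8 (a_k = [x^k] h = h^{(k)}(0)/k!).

L = (-21 - 75·x - 228·x^2 - 160·x^3) + (41 + 174·x + 609·x^2 + 872·x^3 + 400·x^4)·Dx + (-2 - 38·x - 30·x^2 + 198·x^3 + 352·x^4 + 160·x^5)·Dx^2  (order 2).
h: a_k = -2, -3/2, -39/8, -145/16, -3707/128, -16647/256, -185323/1024, -903201/2048, -38174291/32768, …
ICs: h(0) = -2, h′(0) = -3/2.

f: a_k = -1, -1, -5, -9, -29, -65, -181, -441, -1165, …
g: a_k = -1, -1/2, 1/8, -1/16, 5/128, -7/256, 21/1024, -33/2048, 429/32768, …
f+g: L₀ = lclm(L_f,L_g), ord ≤ 1+1.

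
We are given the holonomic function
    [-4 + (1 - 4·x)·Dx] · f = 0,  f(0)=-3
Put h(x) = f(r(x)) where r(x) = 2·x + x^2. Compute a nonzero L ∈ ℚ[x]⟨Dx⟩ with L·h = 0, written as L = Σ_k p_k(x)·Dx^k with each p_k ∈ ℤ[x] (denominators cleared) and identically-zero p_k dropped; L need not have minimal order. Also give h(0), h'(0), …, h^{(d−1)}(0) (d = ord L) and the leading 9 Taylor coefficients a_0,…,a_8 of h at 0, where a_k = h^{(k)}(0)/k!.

L = (8 + 8·x) + (-1 + 8·x + 4·x^2)·Dx  (order 1).
h: a_k = -3, -24, -204, -1728, -14640, -124032, -1050816, -8902656, -75424512, …
ICs: h(0) = -3.

f: a_k = -3, -12, -48, -192, -768, -3072, -12288, -49152, -196608, …
f∘r: x↦r, Dx↦Dx/r' in L_f ⇒ L₀.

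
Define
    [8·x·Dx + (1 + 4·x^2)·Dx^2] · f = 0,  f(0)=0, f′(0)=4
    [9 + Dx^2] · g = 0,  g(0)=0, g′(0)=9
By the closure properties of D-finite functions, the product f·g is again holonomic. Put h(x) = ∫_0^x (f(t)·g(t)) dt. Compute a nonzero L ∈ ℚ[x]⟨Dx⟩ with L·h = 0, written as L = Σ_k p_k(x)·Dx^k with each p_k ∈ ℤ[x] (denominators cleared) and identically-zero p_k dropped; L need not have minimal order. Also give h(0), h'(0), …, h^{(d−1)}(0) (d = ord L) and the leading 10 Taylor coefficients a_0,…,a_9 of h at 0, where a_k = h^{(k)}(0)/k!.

L = (2925 + 31536·x^2 + 95904·x^4 + 186624·x^6 + 186624·x^8)·Dx + (2448·x + 20160·x^3 + 62208·x^5 + 82944·x^7)·Dx^2 + (442 + 5088·x^2 + 19008·x^4 + 41472·x^6 + 41472·x^8)·Dx^3 + (272·x + 2240·x^3 + 6912·x^5 + 9216·x^7)·Dx^4 + (13 + 176·x^2 + 928·x^4 + 2304·x^6 + 2304·x^8)·Dx^5  (order 5).
h: a_k = 0, 0, 0, 12, 0, -102/5, 0, 423/14, 0, -1199/20, …
ICs: h(0) = 0, h′(0) = 0, h′′(0) = 0, h′′′(0) = 72, h′′′′(0) = 0.

f: a_k = 0, 4, 0, -16/3, 0, 64/5, 0, -256/7, 0, 1024/9, …
g: a_k = 0, 9, 0, -27/2, 0, 243/40, 0, -729/560, 0, 729/4480, …
Product ⇒ symmetric product L₀, ord ≤ 4.
h=∫h₀ ⇒ L = L₀·Dx.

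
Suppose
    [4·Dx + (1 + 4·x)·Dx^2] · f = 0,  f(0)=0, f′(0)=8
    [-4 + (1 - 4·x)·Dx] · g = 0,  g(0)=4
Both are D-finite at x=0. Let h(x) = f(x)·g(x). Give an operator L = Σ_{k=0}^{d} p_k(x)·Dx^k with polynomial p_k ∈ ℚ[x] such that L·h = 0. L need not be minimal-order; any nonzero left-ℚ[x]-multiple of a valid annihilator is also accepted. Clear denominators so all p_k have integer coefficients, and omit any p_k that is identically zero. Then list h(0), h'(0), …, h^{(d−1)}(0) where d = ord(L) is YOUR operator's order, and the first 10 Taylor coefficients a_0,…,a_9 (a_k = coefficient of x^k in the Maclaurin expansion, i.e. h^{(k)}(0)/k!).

f: a_k = 0, 8, -16, 128/3, -128, 2048/5, -4096/3, 32768/7, -16384, 524288/9, …
g: a_k = 4, 16, 64, 256, 1024, 4096, 16384, 65536, 262144, 1048576, …
L₀ := L_f ⊗_s L_g (sym. prod.), ord ≤ 2.
L = 16 + (4 + 48·x)·Dx + (-1 + 16·x^2)·Dx^2  (order 2).
h: a_k = 0, 32, 64, 1280/3, 3584/3, 96256/15, 303104/15, 10452992/105, 34930688/105, 492568576/315, …
ICs: h(0) = 0, h′(0) = 32.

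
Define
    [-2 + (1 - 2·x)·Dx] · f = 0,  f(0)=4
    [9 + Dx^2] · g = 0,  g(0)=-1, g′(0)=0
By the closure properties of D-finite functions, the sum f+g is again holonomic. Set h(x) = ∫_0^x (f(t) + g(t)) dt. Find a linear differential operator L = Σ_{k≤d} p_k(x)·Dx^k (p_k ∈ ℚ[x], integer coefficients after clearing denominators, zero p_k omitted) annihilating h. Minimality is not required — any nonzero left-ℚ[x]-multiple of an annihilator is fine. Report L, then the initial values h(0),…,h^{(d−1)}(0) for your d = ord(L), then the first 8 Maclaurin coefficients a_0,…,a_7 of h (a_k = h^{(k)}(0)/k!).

f: a_k = 4, 8, 16, 32, 64, 128, 256, 512, …
g: a_k = -1, 0, 9/2, 0, -27/8, 0, 81/80, 0, …
Sum ⇒ L₀ = lclm(L_f,L_g) in ℚ(x)⟨Dx⟩.
∫: right-multiply L₀ by Dx.
L = (594 - 648·x + 648·x^2)·Dx + (-153 + 630·x - 972·x^2 + 648·x^3)·Dx^2 + (66 - 72·x + 72·x^2)·Dx^3 + (-17 + 70·x - 108·x^2 + 72·x^3)·Dx^4  (order 4).
h: a_k = 0, 3, 4, 41/6, 8, 97/8, 64/3, 20561/560, …
ICs: h(0) = 0, h′(0) = 3, h′′(0) = 8, h′′′(0) = 41.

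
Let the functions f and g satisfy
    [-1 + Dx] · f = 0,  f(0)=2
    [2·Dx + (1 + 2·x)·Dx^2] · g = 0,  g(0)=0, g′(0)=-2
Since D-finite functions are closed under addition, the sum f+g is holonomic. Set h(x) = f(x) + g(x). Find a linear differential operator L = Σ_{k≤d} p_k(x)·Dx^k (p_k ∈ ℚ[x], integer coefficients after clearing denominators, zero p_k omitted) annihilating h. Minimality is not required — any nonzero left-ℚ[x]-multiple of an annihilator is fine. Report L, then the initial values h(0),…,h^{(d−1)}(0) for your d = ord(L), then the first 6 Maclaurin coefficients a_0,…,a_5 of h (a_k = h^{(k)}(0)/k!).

f: a_k = 2, 2, 1, 1/3, 1/12, 1/60, …
g: a_k = 0, -2, 2, -8/3, 4, -32/5, …
L₀ := lclm(L_f,L_g); ord L₀ ≤ 1+2.
L = (-10 - 4·x)·Dx + (7 - 4·x - 4·x^2)·Dx^2 + (3 + 8·x + 4·x^2)·Dx^3  (order 3).
h: a_k = 2, 0, 3, -7/3, 49/12, -383/60, …
ICs: h(0) = 2, h′(0) = 0, h′′(0) = 6.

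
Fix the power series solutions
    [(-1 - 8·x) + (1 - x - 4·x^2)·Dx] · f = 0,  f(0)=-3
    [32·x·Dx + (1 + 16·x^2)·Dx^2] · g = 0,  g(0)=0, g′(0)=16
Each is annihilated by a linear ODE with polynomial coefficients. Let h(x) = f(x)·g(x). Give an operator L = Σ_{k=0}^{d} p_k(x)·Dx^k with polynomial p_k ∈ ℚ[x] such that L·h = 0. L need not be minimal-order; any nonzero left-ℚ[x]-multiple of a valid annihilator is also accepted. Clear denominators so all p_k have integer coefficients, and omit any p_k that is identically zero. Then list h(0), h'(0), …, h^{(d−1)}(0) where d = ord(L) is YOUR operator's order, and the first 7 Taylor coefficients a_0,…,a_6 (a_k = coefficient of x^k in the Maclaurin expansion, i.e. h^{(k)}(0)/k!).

f: a_k = -3, -3, -15, -27, -87, -195, -543, …
g: a_k = 0, 16, 0, -256/3, 0, 4096/5, 0, …
L₀ := L_f ⊗_s L_g (sym. prod.), ord ≤ 2.
L = (8 + 32·x + 384·x^2) + (2 - 16·x + 64·x^2 + 384·x^3)·Dx + (-1 + x - 12·x^2 + 16·x^3 + 64·x^4)·Dx^2  (order 2).
h: a_k = 0, -48, -48, 16, -176, -12848/5, -16368/5, …
ICs: h(0) = 0, h′(0) = -48.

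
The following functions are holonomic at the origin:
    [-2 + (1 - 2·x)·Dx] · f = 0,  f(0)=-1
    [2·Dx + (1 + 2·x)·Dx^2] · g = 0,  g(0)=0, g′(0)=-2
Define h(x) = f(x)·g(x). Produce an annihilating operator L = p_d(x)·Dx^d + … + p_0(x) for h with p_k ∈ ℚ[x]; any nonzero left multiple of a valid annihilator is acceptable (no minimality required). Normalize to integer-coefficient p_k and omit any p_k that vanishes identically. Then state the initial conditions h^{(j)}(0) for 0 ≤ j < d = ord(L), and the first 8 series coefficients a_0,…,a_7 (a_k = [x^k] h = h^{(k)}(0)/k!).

f: a_k = -1, -2, -4, -8, -16, -32, -64, -128, …
g: a_k = 0, -2, 2, -8/3, 4, -32/5, 32/3, -128/7, …
Product ⇒ symmetric product L₀, ord ≤ 2.
L = 4 + (2 + 12·x)·Dx + (-1 + 4·x^2)·Dx^2  (order 2).
h: a_k = 0, 2, 2, 20/3, 28/3, 376/15, 592/15, 10208/105, …
ICs: h(0) = 0, h′(0) = 2.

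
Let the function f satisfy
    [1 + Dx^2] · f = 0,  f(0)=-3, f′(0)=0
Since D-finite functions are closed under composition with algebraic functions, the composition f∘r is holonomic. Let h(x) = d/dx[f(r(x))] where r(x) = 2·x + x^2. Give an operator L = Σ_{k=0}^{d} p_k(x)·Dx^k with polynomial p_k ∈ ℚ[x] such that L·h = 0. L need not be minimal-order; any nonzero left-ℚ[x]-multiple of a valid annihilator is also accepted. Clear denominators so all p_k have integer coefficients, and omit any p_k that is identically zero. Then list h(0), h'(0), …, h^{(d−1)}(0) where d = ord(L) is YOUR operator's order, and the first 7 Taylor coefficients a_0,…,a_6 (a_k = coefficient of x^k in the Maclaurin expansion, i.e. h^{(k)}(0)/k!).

L = (7 + 16·x + 24·x^2 + 16·x^3 + 4·x^4) + (-3 - 3·x)·Dx + (1 + 2·x + x^2)·Dx^2  (order 2).
h: a_k = 0, 12, 18, -2, -20, -82/5, -7/5, …
ICs: h(0) = 0, h′(0) = 12.

f: a_k = -3, 0, 3/2, 0, -1/8, 0, 1/240, …
f∘r: x↦r, Dx↦Dx/r' in L_f ⇒ L₀.
h₀' ⇒ L via d/dx closure of L₀.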